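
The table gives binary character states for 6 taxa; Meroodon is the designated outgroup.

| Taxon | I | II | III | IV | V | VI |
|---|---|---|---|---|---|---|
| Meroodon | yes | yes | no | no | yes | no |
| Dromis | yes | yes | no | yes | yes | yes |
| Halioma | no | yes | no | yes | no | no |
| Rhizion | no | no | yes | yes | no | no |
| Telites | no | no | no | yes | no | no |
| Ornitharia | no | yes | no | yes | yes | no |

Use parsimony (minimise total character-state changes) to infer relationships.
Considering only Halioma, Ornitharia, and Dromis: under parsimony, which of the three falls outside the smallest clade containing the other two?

Dromis

Character polarity is set by the outgroup: the derived state is whichever differs from the outgroup's state, so for I, II, V the derived state is 'no', and for the remaining characters it is 'yes'.
Only Halioma, Ornitharia, Rhizion, and Telites show the derived state 'no' for I, supporting them as a clade.
II: derived state 'no' in Rhizion and Telites only — synapomorphy for {Rhizion, Telites}.
III: derived state 'yes' in Rhizion only — an autapomorphy, so it tells us nothing about relationships among taxa.
IV (derived state 'yes') is shared by all ingroup taxa — unites the whole ingroup.
V (derived state 'no') is shared by Halioma, Rhizion, and Telites — a synapomorphy uniting that clade.
VI: derived state 'yes' in Dromis only — an autapomorphy, so it tells us nothing about relationships among taxa.
Most parsimonious ingroup topology: (Dromis,((Halioma,(Rhizion,Telites)),Ornitharia)).
Halioma and Ornitharia share a more recent common ancestor with each other than either does with Dromis, so Dromis is the least closely related of the three.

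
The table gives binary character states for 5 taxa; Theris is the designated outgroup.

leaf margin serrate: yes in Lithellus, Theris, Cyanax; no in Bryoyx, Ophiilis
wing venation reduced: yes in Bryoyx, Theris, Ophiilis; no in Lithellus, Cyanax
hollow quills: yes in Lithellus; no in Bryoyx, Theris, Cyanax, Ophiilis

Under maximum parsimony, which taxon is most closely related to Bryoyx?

Ophiilis

Character polarity is set by the outgroup: the derived state is whichever differs from the outgroup's state, so for leaf margin serrate, wing venation reduced the derived state is 'no', and for the remaining characters it is 'yes'.
Only Bryoyx and Ophiilis show the derived state 'no' for leaf margin serrate, supporting them as a clade.
wing venation reduced (derived state 'no') is shared by Cyanax and Lithellus — a synapomorphy uniting that clade.
hollow quills (derived state 'yes') is unique to Lithellus (autapomorphy; uninformative for grouping).
Most parsimonious ingroup topology: ((Bryoyx,Ophiilis),(Cyanax,Lithellus)).
Bryoyx and Ophiilis form a cherry on this tree, so they are sister taxa.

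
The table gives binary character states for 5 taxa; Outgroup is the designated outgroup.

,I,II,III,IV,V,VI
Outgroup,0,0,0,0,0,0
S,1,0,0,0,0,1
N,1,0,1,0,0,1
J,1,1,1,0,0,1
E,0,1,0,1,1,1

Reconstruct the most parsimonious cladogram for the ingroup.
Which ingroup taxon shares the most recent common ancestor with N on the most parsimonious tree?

J

The outgroup has state '0' for every character, so '1' is the derived state throughout.
I: derived state '1' in J, N, and S only — synapomorphy for {J, N, S}.
II (state '1') occurs in E and J but conflicts with the nesting implied by the other characters — most parsimoniously interpreted as homoplasy.
III: derived state '1' in J and N only — synapomorphy for {J, N}.
IV: derived state '1' in E only — an autapomorphy, so it tells us nothing about relationships among taxa.
V: derived state '1' in E only — an autapomorphy, so it tells us nothing about relationships among taxa.
VI (derived state '1') is shared by all ingroup taxa — unites the whole ingroup.
Most parsimonious ingroup topology: ((S,(N,J)),E).
N and J form a cherry on this tree, so they are sister taxa.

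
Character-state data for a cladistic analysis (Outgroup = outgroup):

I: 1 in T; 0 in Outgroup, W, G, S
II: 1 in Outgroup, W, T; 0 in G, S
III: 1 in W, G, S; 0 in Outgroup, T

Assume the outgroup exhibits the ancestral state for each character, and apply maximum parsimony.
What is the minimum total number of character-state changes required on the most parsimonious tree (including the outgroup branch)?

Character polarity is set by the outgroup: the derived state is whichever differs from the outgroup's state, so for II the derived state is '0', and for the remaining characters it is '1'.
I (derived state '1') is unique to T (autapomorphy; uninformative for grouping).
II: derived state '0' in G and S only — synapomorphy for {G, S}.
Only G, S, and W show the derived state '1' for III, supporting them as a clade.
Most parsimonious ingroup topology: ((W,(G,S)),T).
Changes per character on this tree: I: 1; II: 1; III: 1.
Total = 3.

3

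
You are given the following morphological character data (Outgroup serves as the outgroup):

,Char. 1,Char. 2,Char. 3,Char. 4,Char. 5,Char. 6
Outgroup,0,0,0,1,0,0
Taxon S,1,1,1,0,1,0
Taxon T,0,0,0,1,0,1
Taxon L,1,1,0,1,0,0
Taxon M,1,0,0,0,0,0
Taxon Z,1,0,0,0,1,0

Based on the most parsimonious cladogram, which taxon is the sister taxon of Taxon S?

Taxon Z

Character polarity is set by the outgroup: the derived state is whichever differs from the outgroup's state, so for Char. 4 the derived state is '0', and for the remaining characters it is '1'.
Only Taxon L, Taxon M, Taxon S, and Taxon Z show the derived state '1' for Char. 1, supporting them as a clade.
Char. 2 (state '1') occurs in Taxon L and Taxon S but conflicts with the nesting implied by the other characters — most parsimoniously interpreted as homoplasy.
Char. 3: derived state '1' in Taxon S only — an autapomorphy, so it tells us nothing about relationships among taxa.
Only Taxon M, Taxon S, and Taxon Z show the derived state '0' for Char. 4, supporting them as a clade.
Char. 5: derived state '1' in Taxon S and Taxon Z only — synapomorphy for {Taxon S, Taxon Z}.
Char. 6 (derived state '1') is unique to Taxon T (autapomorphy; uninformative for grouping).
Most parsimonious ingroup topology: ((((Taxon S,Taxon Z),Taxon M),Taxon L),Taxon T).
Taxon S and Taxon Z form a cherry on this tree, so they are sister taxa.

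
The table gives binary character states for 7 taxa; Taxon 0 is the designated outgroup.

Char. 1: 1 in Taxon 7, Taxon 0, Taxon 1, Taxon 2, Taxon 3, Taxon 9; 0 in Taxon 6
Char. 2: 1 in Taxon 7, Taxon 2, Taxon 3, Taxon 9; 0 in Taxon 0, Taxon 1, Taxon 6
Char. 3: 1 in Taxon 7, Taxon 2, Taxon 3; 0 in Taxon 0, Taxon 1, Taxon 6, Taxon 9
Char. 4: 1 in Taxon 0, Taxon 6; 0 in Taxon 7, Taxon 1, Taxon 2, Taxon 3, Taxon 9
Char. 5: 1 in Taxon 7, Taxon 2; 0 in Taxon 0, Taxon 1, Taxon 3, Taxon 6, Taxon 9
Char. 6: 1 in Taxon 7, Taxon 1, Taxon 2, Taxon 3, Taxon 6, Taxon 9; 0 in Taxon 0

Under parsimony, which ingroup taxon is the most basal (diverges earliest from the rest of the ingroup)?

Character polarity is set by the outgroup: the derived state is whichever differs from the outgroup's state, so for Char. 1, Char. 4 the derived state is '0', and for the remaining characters it is '1'.
Char. 1: derived state '0' in Taxon 6 only — an autapomorphy, so it tells us nothing about relationships among taxa.
Char. 2 (derived state '1') is shared by Taxon 2, Taxon 3, Taxon 7, and Taxon 9 — a synapomorphy uniting that clade.
Char. 3: derived state '1' in Taxon 2, Taxon 3, and Taxon 7 only — synapomorphy for {Taxon 2, Taxon 3, Taxon 7}.
Char. 4 (derived state '0') is shared by Taxon 1, Taxon 2, Taxon 3, Taxon 7, and Taxon 9 — a synapomorphy uniting that clade.
Char. 5 (derived state '1') is shared by Taxon 2 and Taxon 7 — a synapomorphy uniting that clade.
All ingroup taxa share the derived state '1' for Char. 6; it defines the ingroup but does not resolve relationships within it.
Most parsimonious ingroup topology: ((Taxon 1,((Taxon 3,(Taxon 7,Taxon 2)),Taxon 9)),Taxon 6).
Taxon 6 is sister to the clade containing all other ingroup taxa, so it is the earliest-diverging (most basal) ingroup lineage.

Taxon 6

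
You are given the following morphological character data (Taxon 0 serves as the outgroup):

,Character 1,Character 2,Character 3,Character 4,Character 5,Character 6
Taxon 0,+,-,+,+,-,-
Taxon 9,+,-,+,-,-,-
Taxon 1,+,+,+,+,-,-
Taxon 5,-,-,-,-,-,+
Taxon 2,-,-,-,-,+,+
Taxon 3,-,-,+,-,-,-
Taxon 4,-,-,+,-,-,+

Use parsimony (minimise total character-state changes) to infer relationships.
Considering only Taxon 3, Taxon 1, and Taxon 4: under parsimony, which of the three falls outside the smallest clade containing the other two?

Taxon 1

Character polarity is set by the outgroup: the derived state is whichever differs from the outgroup's state, so for Character 1, Character 3, Character 4 the derived state is '-', and for the remaining characters it is '+'.
Character 1: derived state '-' in Taxon 2, Taxon 3, Taxon 4, and Taxon 5 only — synapomorphy for {Taxon 2, Taxon 3, Taxon 4, Taxon 5}.
Character 2: derived state '+' in Taxon 1 only — an autapomorphy, so it tells us nothing about relationships among taxa.
Only Taxon 2 and Taxon 5 show the derived state '-' for Character 3, supporting them as a clade.
Character 4 (derived state '-') is shared by Taxon 2, Taxon 3, Taxon 4, Taxon 5, and Taxon 9 — a synapomorphy uniting that clade.
Character 5 (derived state '+') is unique to Taxon 2 (autapomorphy; uninformative for grouping).
Character 6: derived state '+' in Taxon 2, Taxon 4, and Taxon 5 only — synapomorphy for {Taxon 2, Taxon 4, Taxon 5}.
Most parsimonious ingroup topology: ((Taxon 9,(((Taxon 5,Taxon 2),Taxon 4),Taxon 3)),Taxon 1).
Taxon 4 and Taxon 3 share a more recent common ancestor with each other than either does with Taxon 1, so Taxon 1 is the least closely related of the three.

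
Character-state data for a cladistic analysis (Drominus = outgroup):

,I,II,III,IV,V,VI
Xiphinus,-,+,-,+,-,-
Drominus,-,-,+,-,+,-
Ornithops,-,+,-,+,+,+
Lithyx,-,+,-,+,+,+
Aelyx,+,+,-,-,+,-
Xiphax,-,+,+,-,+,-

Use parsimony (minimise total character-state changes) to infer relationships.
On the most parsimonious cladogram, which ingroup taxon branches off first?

Xiphax

Character polarity is set by the outgroup: the derived state is whichever differs from the outgroup's state, so for III, V the derived state is '-', and for the remaining characters it is '+'.
I: derived state '+' in Aelyx only — an autapomorphy, so it tells us nothing about relationships among taxa.
All ingroup taxa share the derived state '+' for II; it defines the ingroup but does not resolve relationships within it.
III (derived state '-') is shared by Aelyx, Lithyx, Ornithops, and Xiphinus — a synapomorphy uniting that clade.
IV (derived state '+') is shared by Lithyx, Ornithops, and Xiphinus — a synapomorphy uniting that clade.
V: derived state '-' in Xiphinus only — an autapomorphy, so it tells us nothing about relationships among taxa.
VI: derived state '+' in Lithyx and Ornithops only — synapomorphy for {Lithyx, Ornithops}.
Most parsimonious ingroup topology: ((Aelyx,((Ornithops,Lithyx),Xiphinus)),Xiphax).
Xiphax is sister to the clade containing all other ingroup taxa, so it is the earliest-diverging (most basal) ingroup lineage.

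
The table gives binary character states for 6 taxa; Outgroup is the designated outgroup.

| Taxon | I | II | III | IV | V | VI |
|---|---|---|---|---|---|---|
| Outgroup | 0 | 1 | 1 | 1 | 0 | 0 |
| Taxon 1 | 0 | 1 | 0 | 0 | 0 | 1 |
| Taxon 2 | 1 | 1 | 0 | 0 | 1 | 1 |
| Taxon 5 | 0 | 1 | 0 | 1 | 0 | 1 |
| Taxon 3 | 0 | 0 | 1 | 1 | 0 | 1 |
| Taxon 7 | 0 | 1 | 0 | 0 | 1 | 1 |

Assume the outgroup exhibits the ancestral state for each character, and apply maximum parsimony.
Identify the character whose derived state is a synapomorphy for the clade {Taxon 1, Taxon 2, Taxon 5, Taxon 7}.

III

Character polarity is set by the outgroup: the derived state is whichever differs from the outgroup's state, so for II, III, IV the derived state is '0', and for the remaining characters it is '1'.
I: derived state '1' in Taxon 2 only — an autapomorphy, so it tells us nothing about relationships among taxa.
II: derived state '0' in Taxon 3 only — an autapomorphy, so it tells us nothing about relationships among taxa.
Only Taxon 1, Taxon 2, Taxon 5, and Taxon 7 show the derived state '0' for III, supporting them as a clade.
Only Taxon 1, Taxon 2, and Taxon 7 show the derived state '0' for IV, supporting them as a clade.
V: derived state '1' in Taxon 2 and Taxon 7 only — synapomorphy for {Taxon 2, Taxon 7}.
All ingroup taxa share the derived state '1' for VI; it defines the ingroup but does not resolve relationships within it.
Most parsimonious ingroup topology: (((Taxon 1,(Taxon 2,Taxon 7)),Taxon 5),Taxon 3).
The clade {Taxon 1, Taxon 2, Taxon 5, Taxon 7} is supported by III: its derived state '0' occurs in exactly those taxa and in no other taxon (including the outgroup).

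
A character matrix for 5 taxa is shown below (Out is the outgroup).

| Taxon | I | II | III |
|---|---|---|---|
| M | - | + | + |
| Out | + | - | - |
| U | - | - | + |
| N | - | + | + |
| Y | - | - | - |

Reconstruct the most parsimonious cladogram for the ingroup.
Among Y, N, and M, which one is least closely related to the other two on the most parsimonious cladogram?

Y

Character polarity is set by the outgroup: the derived state is whichever differs from the outgroup's state, so for I the derived state is '-', and for the remaining characters it is '+'.
I (derived state '-') is shared by all ingroup taxa — unites the whole ingroup.
Only M and N show the derived state '+' for II, supporting them as a clade.
Only M, N, and U show the derived state '+' for III, supporting them as a clade.
Most parsimonious ingroup topology: (Y,((M,N),U)).
M and N share a more recent common ancestor with each other than either does with Y, so Y is the least closely related of the three.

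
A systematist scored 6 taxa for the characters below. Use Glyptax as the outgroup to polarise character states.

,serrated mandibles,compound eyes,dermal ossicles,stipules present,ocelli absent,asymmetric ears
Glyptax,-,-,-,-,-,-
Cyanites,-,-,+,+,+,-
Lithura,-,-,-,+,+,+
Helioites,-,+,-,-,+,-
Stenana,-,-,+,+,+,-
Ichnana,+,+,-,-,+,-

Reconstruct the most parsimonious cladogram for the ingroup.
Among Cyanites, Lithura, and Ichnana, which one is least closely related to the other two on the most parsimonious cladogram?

The outgroup has state '-' for every character, so '+' is the derived state throughout.
serrated mandibles (derived state '+') is unique to Ichnana (autapomorphy; uninformative for grouping).
compound eyes (derived state '+') is shared by Helioites and Ichnana — a synapomorphy uniting that clade.
dermal ossicles: derived state '+' in Cyanites and Stenana only — synapomorphy for {Cyanites, Stenana}.
stipules present: derived state '+' in Cyanites, Lithura, and Stenana only — synapomorphy for {Cyanites, Lithura, Stenana}.
All ingroup taxa share the derived state '+' for ocelli absent; it defines the ingroup but does not resolve relationships within it.
asymmetric ears (derived state '+') is unique to Lithura (autapomorphy; uninformative for grouping).
Most parsimonious ingroup topology: (((Cyanites,Stenana),Lithura),(Helioites,Ichnana)).
Cyanites and Lithura share a more recent common ancestor with each other than either does with Ichnana, so Ichnana is the least closely related of the three.

Ichnana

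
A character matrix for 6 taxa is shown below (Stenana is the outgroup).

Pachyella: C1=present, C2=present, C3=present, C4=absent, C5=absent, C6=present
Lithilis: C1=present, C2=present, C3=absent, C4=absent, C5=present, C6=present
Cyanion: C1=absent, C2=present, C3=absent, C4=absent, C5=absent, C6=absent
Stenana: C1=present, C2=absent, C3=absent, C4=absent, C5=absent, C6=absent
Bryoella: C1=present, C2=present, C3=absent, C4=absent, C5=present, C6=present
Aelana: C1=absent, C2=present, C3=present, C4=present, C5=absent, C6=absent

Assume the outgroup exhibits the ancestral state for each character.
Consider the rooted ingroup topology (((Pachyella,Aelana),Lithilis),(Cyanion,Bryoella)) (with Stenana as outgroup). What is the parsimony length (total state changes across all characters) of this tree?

10

Map each character onto (((Pachyella,Aelana),Lithilis),(Cyanion,Bryoella)) (rooted by Stenana) and count the minimum state changes it requires (Fitch parsimony):
C1: 2; C2: 1; C3: 1; C4: 1; C5: 2; C6: 3.
Total tree length = 10.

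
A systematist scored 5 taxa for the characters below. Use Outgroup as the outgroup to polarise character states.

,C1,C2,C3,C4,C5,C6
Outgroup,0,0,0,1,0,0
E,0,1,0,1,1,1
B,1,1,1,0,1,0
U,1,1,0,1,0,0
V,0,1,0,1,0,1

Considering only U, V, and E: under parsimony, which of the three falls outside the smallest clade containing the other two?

U

Character polarity is set by the outgroup: the derived state is whichever differs from the outgroup's state, so for C4 the derived state is '0', and for the remaining characters it is '1'.
Only B and U show the derived state '1' for C1, supporting them as a clade.
All ingroup taxa share the derived state '1' for C2; it defines the ingroup but does not resolve relationships within it.
C3 (derived state '1') is unique to B (autapomorphy; uninformative for grouping).
C4: derived state '0' in B only — an autapomorphy, so it tells us nothing about relationships among taxa.
C5 (state '1') occurs in B and E but conflicts with the nesting implied by the other characters — most parsimoniously interpreted as homoplasy.
C6: derived state '1' in E and V only — synapomorphy for {E, V}.
Most parsimonious ingroup topology: ((E,V),(B,U)).
E and V share a more recent common ancestor with each other than either does with U, so U is the least closely related of the three.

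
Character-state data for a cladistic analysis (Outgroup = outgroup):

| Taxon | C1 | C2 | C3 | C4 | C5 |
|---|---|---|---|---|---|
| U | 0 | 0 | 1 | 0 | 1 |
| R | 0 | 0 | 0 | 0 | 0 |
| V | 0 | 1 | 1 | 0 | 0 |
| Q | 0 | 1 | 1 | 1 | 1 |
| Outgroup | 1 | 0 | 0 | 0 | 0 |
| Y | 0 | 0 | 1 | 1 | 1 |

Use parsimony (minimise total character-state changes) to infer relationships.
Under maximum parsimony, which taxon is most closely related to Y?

Character polarity is set by the outgroup: the derived state is whichever differs from the outgroup's state, so for C1 the derived state is '0', and for the remaining characters it is '1'.
All ingroup taxa share the derived state '0' for C1; it defines the ingroup but does not resolve relationships within it.
C2 (state '1') occurs in Q and V but conflicts with the nesting implied by the other characters — most parsimoniously interpreted as homoplasy.
C3: derived state '1' in Q, U, V, and Y only — synapomorphy for {Q, U, V, Y}.
C4 (derived state '1') is shared by Q and Y — a synapomorphy uniting that clade.
C5: derived state '1' in Q, U, and Y only — synapomorphy for {Q, U, Y}.
Most parsimonious ingroup topology: ((V,((Q,Y),U)),R).
Y and Q form a cherry on this tree, so they are sister taxa.

Q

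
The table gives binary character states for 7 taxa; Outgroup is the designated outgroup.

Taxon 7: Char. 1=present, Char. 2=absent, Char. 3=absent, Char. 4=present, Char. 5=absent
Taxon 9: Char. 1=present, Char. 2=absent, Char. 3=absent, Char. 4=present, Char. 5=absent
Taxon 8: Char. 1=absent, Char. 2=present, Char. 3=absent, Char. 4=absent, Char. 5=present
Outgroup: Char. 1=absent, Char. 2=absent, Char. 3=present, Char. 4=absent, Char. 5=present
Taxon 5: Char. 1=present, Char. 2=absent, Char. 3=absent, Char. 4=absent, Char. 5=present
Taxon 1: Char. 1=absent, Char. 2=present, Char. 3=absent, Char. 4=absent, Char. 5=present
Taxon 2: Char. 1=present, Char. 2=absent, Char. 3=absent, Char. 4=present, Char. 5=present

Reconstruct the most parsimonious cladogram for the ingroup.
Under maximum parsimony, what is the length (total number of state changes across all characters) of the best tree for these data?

5

Character polarity is set by the outgroup: the derived state is whichever differs from the outgroup's state, so for Char. 3, Char. 5 the derived state is 'absent', and for the remaining characters it is 'present'.
Char. 1: derived state 'present' in Taxon 2, Taxon 5, Taxon 7, and Taxon 9 only — synapomorphy for {Taxon 2, Taxon 5, Taxon 7, Taxon 9}.
Char. 2 (derived state 'present') is shared by Taxon 1 and Taxon 8 — a synapomorphy uniting that clade.
All ingroup taxa share the derived state 'absent' for Char. 3; it defines the ingroup but does not resolve relationships within it.
Char. 4: derived state 'present' in Taxon 2, Taxon 7, and Taxon 9 only — synapomorphy for {Taxon 2, Taxon 7, Taxon 9}.
Char. 5: derived state 'absent' in Taxon 7 and Taxon 9 only — synapomorphy for {Taxon 7, Taxon 9}.
Most parsimonious ingroup topology: ((Taxon 5,(Taxon 2,(Taxon 7,Taxon 9))),(Taxon 8,Taxon 1)).
Changes per character on this tree: Char. 1: 1; Char. 2: 1; Char. 3: 1; Char. 4: 1; Char. 5: 1.
Total = 5.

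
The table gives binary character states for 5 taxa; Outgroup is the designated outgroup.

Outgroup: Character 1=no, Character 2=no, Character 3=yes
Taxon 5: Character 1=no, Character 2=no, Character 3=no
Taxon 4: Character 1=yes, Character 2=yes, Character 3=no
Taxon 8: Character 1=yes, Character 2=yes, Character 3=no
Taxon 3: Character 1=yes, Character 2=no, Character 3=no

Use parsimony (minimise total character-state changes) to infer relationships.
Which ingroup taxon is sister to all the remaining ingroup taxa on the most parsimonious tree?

Character polarity is set by the outgroup: the derived state is whichever differs from the outgroup's state, so for Character 3 the derived state is 'no', and for the remaining characters it is 'yes'.
Only Taxon 3, Taxon 4, and Taxon 8 show the derived state 'yes' for Character 1, supporting them as a clade.
Character 2: derived state 'yes' in Taxon 4 and Taxon 8 only — synapomorphy for {Taxon 4, Taxon 8}.
Character 3 (derived state 'no') is shared by all ingroup taxa — unites the whole ingroup.
Most parsimonious ingroup topology: (Taxon 5,((Taxon 4,Taxon 8),Taxon 3)).
Taxon 5 is sister to the clade containing all other ingroup taxa, so it is the earliest-diverging (most basal) ingroup lineage.

Taxon 5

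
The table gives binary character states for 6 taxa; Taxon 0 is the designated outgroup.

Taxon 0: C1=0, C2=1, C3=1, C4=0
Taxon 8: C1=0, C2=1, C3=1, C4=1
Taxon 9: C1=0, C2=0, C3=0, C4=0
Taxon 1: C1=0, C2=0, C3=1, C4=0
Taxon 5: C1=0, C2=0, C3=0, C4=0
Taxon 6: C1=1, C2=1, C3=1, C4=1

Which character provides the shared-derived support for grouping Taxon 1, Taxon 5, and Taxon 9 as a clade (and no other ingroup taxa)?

Character polarity is set by the outgroup: the derived state is whichever differs from the outgroup's state, so for C2, C3 the derived state is '0', and for the remaining characters it is '1'.
C1: derived state '1' in Taxon 6 only — an autapomorphy, so it tells us nothing about relationships among taxa.
C2 (derived state '0') is shared by Taxon 1, Taxon 5, and Taxon 9 — a synapomorphy uniting that clade.
Only Taxon 5 and Taxon 9 show the derived state '0' for C3, supporting them as a clade.
C4: derived state '1' in Taxon 6 and Taxon 8 only — synapomorphy for {Taxon 6, Taxon 8}.
Most parsimonious ingroup topology: ((Taxon 8,Taxon 6),((Taxon 9,Taxon 5),Taxon 1)).
The clade {Taxon 1, Taxon 5, Taxon 9} is supported by C2: its derived state '0' occurs in exactly those taxa and in no other taxon (including the outgroup).

C2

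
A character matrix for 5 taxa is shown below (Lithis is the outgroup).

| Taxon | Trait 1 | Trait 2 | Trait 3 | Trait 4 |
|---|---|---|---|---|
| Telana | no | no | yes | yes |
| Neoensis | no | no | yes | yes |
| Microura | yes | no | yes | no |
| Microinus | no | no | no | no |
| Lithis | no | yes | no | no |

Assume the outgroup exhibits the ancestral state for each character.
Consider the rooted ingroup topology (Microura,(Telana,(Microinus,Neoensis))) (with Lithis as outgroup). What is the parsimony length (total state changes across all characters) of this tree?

6

Map each character onto (Microura,(Telana,(Microinus,Neoensis))) (rooted by Lithis) and count the minimum state changes it requires (Fitch parsimony):
Trait 1: 1; Trait 2: 1; Trait 3: 2; Trait 4: 2.
Total tree length = 6.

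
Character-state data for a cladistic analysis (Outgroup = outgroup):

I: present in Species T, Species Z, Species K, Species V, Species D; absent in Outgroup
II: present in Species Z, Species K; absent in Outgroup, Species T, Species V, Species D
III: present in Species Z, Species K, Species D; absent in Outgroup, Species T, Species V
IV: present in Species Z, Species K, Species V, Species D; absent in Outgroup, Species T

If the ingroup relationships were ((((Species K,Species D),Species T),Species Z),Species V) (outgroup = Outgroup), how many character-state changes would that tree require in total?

Map each character onto ((((Species K,Species D),Species T),Species Z),Species V) (rooted by Outgroup) and count the minimum state changes it requires (Fitch parsimony):
I: 1; II: 2; III: 2; IV: 2.
Total tree length = 7.

7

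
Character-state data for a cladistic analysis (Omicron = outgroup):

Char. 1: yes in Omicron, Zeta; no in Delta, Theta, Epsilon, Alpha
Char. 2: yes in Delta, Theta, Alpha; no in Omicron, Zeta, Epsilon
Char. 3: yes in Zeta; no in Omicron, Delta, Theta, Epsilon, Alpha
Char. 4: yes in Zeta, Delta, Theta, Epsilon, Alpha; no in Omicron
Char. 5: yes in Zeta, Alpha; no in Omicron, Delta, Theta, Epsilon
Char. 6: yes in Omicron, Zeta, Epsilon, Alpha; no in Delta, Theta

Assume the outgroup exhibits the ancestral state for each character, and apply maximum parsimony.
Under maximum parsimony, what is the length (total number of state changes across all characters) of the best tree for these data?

Character polarity is set by the outgroup: the derived state is whichever differs from the outgroup's state, so for Char. 1, Char. 6 the derived state is 'no', and for the remaining characters it is 'yes'.
Char. 1 (derived state 'no') is shared by Alpha, Delta, Epsilon, and Theta — a synapomorphy uniting that clade.
Char. 2: derived state 'yes' in Alpha, Delta, and Theta only — synapomorphy for {Alpha, Delta, Theta}.
Char. 3: derived state 'yes' in Zeta only — an autapomorphy, so it tells us nothing about relationships among taxa.
All ingroup taxa share the derived state 'yes' for Char. 4; it defines the ingroup but does not resolve relationships within it.
Char. 5 (state 'yes') occurs in Alpha and Zeta but conflicts with the nesting implied by the other characters — most parsimoniously interpreted as homoplasy.
Char. 6 (derived state 'no') is shared by Delta and Theta — a synapomorphy uniting that clade.
Most parsimonious ingroup topology: (Zeta,(((Delta,Theta),Alpha),Epsilon)).
Changes per character on this tree: Char. 1: 1; Char. 2: 1; Char. 3: 1; Char. 4: 1; Char. 5: 2; Char. 6: 1.
Total = 7.

7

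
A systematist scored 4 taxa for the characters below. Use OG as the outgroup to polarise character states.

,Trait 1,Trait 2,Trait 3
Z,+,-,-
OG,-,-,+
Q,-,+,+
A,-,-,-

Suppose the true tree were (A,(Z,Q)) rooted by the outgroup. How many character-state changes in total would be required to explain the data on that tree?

Map each character onto (A,(Z,Q)) (rooted by OG) and count the minimum state changes it requires (Fitch parsimony):
Trait 1: 1; Trait 2: 1; Trait 3: 2.
Total tree length = 4.

4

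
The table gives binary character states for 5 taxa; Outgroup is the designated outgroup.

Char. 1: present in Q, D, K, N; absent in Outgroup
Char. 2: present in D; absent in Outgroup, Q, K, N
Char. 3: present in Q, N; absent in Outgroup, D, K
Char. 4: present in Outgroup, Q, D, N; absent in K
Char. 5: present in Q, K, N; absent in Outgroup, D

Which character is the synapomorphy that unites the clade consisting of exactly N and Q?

Character polarity is set by the outgroup: the derived state is whichever differs from the outgroup's state, so for Char. 4 the derived state is 'absent', and for the remaining characters it is 'present'.
Char. 1 (derived state 'present') is shared by all ingroup taxa — unites the whole ingroup.
Char. 2: derived state 'present' in D only — an autapomorphy, so it tells us nothing about relationships among taxa.
Char. 3 (derived state 'present') is shared by N and Q — a synapomorphy uniting that clade.
Char. 4 (derived state 'absent') is unique to K (autapomorphy; uninformative for grouping).
Only K, N, and Q show the derived state 'present' for Char. 5, supporting them as a clade.
Most parsimonious ingroup topology: (((Q,N),K),D).
The clade {N, Q} is supported by Char. 3: its derived state 'present' occurs in exactly those taxa and in no other taxon (including the outgroup).

Char. 3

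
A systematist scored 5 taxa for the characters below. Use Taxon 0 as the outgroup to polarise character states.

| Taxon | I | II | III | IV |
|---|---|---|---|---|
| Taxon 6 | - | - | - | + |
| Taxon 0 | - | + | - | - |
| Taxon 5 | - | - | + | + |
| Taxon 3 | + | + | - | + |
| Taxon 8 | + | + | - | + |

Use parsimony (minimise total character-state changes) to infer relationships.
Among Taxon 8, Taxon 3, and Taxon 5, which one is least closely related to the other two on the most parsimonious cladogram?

Taxon 5

Character polarity is set by the outgroup: the derived state is whichever differs from the outgroup's state, so for II the derived state is '-', and for the remaining characters it is '+'.
I: derived state '+' in Taxon 3 and Taxon 8 only — synapomorphy for {Taxon 3, Taxon 8}.
II (derived state '-') is shared by Taxon 5 and Taxon 6 — a synapomorphy uniting that clade.
III: derived state '+' in Taxon 5 only — an autapomorphy, so it tells us nothing about relationships among taxa.
All ingroup taxa share the derived state '+' for IV; it defines the ingroup but does not resolve relationships within it.
Most parsimonious ingroup topology: ((Taxon 6,Taxon 5),(Taxon 8,Taxon 3)).
Taxon 3 and Taxon 8 share a more recent common ancestor with each other than either does with Taxon 5, so Taxon 5 is the least closely related of the three.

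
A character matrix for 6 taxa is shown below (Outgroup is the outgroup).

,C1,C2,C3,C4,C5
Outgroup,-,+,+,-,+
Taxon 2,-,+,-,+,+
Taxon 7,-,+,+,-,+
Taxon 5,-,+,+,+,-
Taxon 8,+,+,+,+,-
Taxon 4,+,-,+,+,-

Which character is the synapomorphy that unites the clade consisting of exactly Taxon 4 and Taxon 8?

C1

Character polarity is set by the outgroup: the derived state is whichever differs from the outgroup's state, so for C2, C3, C5 the derived state is '-', and for the remaining characters it is '+'.
C1 (derived state '+') is shared by Taxon 4 and Taxon 8 — a synapomorphy uniting that clade.
C2: derived state '-' in Taxon 4 only — an autapomorphy, so it tells us nothing about relationships among taxa.
C3 (derived state '-') is unique to Taxon 2 (autapomorphy; uninformative for grouping).
C4 (derived state '+') is shared by Taxon 2, Taxon 4, Taxon 5, and Taxon 8 — a synapomorphy uniting that clade.
C5: derived state '-' in Taxon 4, Taxon 5, and Taxon 8 only — synapomorphy for {Taxon 4, Taxon 5, Taxon 8}.
Most parsimonious ingroup topology: ((Taxon 2,(Taxon 5,(Taxon 8,Taxon 4))),Taxon 7).
The clade {Taxon 4, Taxon 8} is supported by C1: its derived state '+' occurs in exactly those taxa and in no other taxon (including the outgroup).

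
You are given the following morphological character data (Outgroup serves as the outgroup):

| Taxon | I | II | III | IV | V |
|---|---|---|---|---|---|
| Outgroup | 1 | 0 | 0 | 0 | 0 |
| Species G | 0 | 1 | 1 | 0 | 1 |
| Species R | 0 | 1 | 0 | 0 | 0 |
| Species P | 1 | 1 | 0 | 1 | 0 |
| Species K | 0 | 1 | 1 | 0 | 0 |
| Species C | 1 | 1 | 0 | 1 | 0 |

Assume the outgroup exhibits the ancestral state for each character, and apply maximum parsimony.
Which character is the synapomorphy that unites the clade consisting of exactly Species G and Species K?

Character polarity is set by the outgroup: the derived state is whichever differs from the outgroup's state, so for I the derived state is '0', and for the remaining characters it is '1'.
Only Species G, Species K, and Species R show the derived state '0' for I, supporting them as a clade.
II (derived state '1') is shared by all ingroup taxa — unites the whole ingroup.
Only Species G and Species K show the derived state '1' for III, supporting them as a clade.
IV (derived state '1') is shared by Species C and Species P — a synapomorphy uniting that clade.
V (derived state '1') is unique to Species G (autapomorphy; uninformative for grouping).
Most parsimonious ingroup topology: (((Species G,Species K),Species R),(Species P,Species C)).
The clade {Species G, Species K} is supported by III: its derived state '1' occurs in exactly those taxa and in no other taxon (including the outgroup).

III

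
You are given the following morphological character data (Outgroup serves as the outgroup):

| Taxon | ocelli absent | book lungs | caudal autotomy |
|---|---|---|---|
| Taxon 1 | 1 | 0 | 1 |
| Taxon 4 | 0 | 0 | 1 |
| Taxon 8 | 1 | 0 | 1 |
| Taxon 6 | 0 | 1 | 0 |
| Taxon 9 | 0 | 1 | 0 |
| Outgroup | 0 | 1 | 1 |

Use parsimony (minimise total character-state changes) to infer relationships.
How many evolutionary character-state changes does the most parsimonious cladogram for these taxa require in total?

Character polarity is set by the outgroup: the derived state is whichever differs from the outgroup's state, so for book lungs, caudal autotomy the derived state is '0', and for the remaining characters it is '1'.
Only Taxon 1 and Taxon 8 show the derived state '1' for ocelli absent, supporting them as a clade.
book lungs (derived state '0') is shared by Taxon 1, Taxon 4, and Taxon 8 — a synapomorphy uniting that clade.
caudal autotomy (derived state '0') is shared by Taxon 6 and Taxon 9 — a synapomorphy uniting that clade.
Most parsimonious ingroup topology: ((Taxon 4,(Taxon 8,Taxon 1)),(Taxon 6,Taxon 9)).
Changes per character on this tree: ocelli absent: 1; book lungs: 1; caudal autotomy: 1.
Total = 3.

3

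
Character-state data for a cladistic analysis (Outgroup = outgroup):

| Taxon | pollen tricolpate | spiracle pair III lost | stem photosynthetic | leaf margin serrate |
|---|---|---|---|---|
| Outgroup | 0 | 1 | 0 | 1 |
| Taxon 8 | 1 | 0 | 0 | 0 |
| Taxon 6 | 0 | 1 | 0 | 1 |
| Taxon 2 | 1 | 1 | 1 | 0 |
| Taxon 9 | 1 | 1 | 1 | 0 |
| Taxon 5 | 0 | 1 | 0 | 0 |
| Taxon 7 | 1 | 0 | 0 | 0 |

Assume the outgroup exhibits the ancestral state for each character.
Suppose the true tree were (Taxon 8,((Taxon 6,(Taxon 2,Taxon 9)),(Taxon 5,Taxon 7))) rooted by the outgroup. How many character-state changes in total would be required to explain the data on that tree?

Map each character onto (Taxon 8,((Taxon 6,(Taxon 2,Taxon 9)),(Taxon 5,Taxon 7))) (rooted by Outgroup) and count the minimum state changes it requires (Fitch parsimony):
pollen tricolpate: 3; spiracle pair III lost: 2; stem photosynthetic: 1; leaf margin serrate: 2.
Total tree length = 8.

8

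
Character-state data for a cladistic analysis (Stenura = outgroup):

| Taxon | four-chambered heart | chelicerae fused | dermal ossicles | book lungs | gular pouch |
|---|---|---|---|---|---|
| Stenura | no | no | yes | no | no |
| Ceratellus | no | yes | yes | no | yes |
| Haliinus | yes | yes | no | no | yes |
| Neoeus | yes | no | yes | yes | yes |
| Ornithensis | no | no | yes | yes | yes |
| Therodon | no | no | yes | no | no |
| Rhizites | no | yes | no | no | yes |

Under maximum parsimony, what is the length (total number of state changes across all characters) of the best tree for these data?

Character polarity is set by the outgroup: the derived state is whichever differs from the outgroup's state, so for dermal ossicles the derived state is 'no', and for the remaining characters it is 'yes'.
four-chambered heart (state 'yes') occurs in Haliinus and Neoeus but conflicts with the nesting implied by the other characters — most parsimoniously interpreted as homoplasy.
chelicerae fused (derived state 'yes') is shared by Ceratellus, Haliinus, and Rhizites — a synapomorphy uniting that clade.
Only Haliinus and Rhizites show the derived state 'no' for dermal ossicles, supporting them as a clade.
Only Neoeus and Ornithensis show the derived state 'yes' for book lungs, supporting them as a clade.
Only Ceratellus, Haliinus, Neoeus, Ornithensis, and Rhizites show the derived state 'yes' for gular pouch, supporting them as a clade.
Most parsimonious ingroup topology: (((Ceratellus,(Haliinus,Rhizites)),(Neoeus,Ornithensis)),Therodon).
Changes per character on this tree: four-chambered heart: 2; chelicerae fused: 1; dermal ossicles: 1; book lungs: 1; gular pouch: 1.
Total = 6.

6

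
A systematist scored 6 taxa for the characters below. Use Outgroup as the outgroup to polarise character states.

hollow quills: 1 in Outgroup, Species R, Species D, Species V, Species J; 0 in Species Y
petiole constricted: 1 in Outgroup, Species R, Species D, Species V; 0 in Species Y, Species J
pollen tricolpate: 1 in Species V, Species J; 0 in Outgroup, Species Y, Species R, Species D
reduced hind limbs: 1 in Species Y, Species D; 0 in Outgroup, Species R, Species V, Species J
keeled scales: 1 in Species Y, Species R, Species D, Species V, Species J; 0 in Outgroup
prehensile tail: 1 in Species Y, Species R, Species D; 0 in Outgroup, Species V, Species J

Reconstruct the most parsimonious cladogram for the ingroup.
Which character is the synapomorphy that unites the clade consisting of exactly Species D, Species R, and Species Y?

prehensile tail

Character polarity is set by the outgroup: the derived state is whichever differs from the outgroup's state, so for hollow quills, petiole constricted the derived state is '0', and for the remaining characters it is '1'.
hollow quills (derived state '0') is unique to Species Y (autapomorphy; uninformative for grouping).
petiole constricted (state '0') occurs in Species J and Species Y but conflicts with the nesting implied by the other characters — most parsimoniously interpreted as homoplasy.
pollen tricolpate: derived state '1' in Species J and Species V only — synapomorphy for {Species J, Species V}.
reduced hind limbs: derived state '1' in Species D and Species Y only — synapomorphy for {Species D, Species Y}.
All ingroup taxa share the derived state '1' for keeled scales; it defines the ingroup but does not resolve relationships within it.
Only Species D, Species R, and Species Y show the derived state '1' for prehensile tail, supporting them as a clade.
Most parsimonious ingroup topology: (((Species Y,Species D),Species R),(Species V,Species J)).
The clade {Species D, Species R, Species Y} is supported by prehensile tail: its derived state '1' occurs in exactly those taxa and in no other taxon (including the outgroup).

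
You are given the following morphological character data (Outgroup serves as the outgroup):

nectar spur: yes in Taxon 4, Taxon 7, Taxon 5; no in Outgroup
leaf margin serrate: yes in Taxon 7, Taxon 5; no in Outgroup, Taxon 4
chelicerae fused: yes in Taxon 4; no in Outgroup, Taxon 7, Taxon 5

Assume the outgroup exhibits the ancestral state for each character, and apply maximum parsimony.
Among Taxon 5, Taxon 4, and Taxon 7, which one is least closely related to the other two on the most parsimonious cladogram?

Taxon 4

The outgroup has state 'no' for every character, so 'yes' is the derived state throughout.
All ingroup taxa share the derived state 'yes' for nectar spur; it defines the ingroup but does not resolve relationships within it.
Only Taxon 5 and Taxon 7 show the derived state 'yes' for leaf margin serrate, supporting them as a clade.
chelicerae fused (derived state 'yes') is unique to Taxon 4 (autapomorphy; uninformative for grouping).
Most parsimonious ingroup topology: (Taxon 4,(Taxon 7,Taxon 5)).
Taxon 7 and Taxon 5 share a more recent common ancestor with each other than either does with Taxon 4, so Taxon 4 is the least closely related of the three.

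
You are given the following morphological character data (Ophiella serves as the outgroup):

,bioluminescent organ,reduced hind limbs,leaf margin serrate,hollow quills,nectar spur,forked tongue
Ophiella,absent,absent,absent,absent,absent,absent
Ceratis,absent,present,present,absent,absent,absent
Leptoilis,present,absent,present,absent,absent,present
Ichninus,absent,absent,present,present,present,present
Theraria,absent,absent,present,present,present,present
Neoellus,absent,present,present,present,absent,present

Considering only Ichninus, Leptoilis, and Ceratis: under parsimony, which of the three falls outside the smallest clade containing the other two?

The outgroup has state 'absent' for every character, so 'present' is the derived state throughout.
bioluminescent organ: derived state 'present' in Leptoilis only — an autapomorphy, so it tells us nothing about relationships among taxa.
reduced hind limbs (state 'present') occurs in Ceratis and Neoellus but conflicts with the nesting implied by the other characters — most parsimoniously interpreted as homoplasy.
All ingroup taxa share the derived state 'present' for leaf margin serrate; it defines the ingroup but does not resolve relationships within it.
hollow quills: derived state 'present' in Ichninus, Neoellus, and Theraria only — synapomorphy for {Ichninus, Neoellus, Theraria}.
nectar spur: derived state 'present' in Ichninus and Theraria only — synapomorphy for {Ichninus, Theraria}.
forked tongue (derived state 'present') is shared by Ichninus, Leptoilis, Neoellus, and Theraria — a synapomorphy uniting that clade.
Most parsimonious ingroup topology: (Ceratis,(Leptoilis,((Ichninus,Theraria),Neoellus))).
Ichninus and Leptoilis share a more recent common ancestor with each other than either does with Ceratis, so Ceratis is the least closely related of the three.

Ceratis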